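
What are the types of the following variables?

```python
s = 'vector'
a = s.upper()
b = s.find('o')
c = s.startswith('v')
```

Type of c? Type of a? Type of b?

startswith() returns bool; upper() returns str; find() returns int

bool, str, int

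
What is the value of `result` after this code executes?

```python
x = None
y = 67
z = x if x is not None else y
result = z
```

x = None; y = 67; z = 67; result = 67

67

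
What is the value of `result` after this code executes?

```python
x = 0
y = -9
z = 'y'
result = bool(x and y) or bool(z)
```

x = 0; y = -9; z = 'y'; result = True

True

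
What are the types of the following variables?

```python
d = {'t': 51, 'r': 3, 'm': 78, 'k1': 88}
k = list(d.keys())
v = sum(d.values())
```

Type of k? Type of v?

list() converts to list; sum of ints is int

list, int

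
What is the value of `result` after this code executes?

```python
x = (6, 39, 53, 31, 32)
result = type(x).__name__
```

x is tuple; result = 'tuple'

'tuple'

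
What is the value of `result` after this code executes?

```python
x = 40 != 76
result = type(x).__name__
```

x is bool; result = 'bool'

'bool'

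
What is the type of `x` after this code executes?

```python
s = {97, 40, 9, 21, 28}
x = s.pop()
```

Popping from set[int] returns int

int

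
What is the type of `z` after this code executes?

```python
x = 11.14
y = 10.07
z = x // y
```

float // float = float

float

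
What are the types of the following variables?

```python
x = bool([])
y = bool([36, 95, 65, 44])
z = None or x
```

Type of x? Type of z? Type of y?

bool() returns bool; None or bool returns the bool; bool() returns bool

bool, bool, bool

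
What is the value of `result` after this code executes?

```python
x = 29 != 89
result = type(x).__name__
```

x is bool; result = 'bool'

'bool'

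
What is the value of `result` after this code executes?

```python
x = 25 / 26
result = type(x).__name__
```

x is float; result = 'float'

'float'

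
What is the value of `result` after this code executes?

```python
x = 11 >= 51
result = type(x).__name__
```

x is bool; result = 'bool'

'bool'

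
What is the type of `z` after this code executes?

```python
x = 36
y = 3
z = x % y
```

int % int = int

int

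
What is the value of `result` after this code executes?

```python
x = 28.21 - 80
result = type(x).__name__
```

x is float; result = 'float'

'float'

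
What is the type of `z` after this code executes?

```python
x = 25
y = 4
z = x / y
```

int / int = float

float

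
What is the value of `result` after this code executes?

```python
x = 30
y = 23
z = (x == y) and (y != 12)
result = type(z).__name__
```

x is int; y is int; z is bool; result = 'bool'

'bool'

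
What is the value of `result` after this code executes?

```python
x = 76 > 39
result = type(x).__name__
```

x is bool; result = 'bool'

'bool'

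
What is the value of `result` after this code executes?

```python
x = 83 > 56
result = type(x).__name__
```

x is bool; result = 'bool'

'bool'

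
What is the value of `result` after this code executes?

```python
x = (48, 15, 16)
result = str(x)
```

x = (48, 15, 16); result = '(48, 15, 16)'

'(48, 15, 16)'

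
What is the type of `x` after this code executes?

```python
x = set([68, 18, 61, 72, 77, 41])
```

set() constructor returns set

set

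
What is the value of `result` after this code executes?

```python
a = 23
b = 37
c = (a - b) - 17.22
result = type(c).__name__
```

a is int; b is int; c is float; result = 'float'

'float'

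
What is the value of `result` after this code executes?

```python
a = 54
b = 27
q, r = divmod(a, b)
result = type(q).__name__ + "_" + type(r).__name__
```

a is int; b is int; q is int; r is int; result = 'int_int'

'int_int'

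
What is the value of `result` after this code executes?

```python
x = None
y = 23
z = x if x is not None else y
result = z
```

x = None; y = 23; z = 23; result = 23

23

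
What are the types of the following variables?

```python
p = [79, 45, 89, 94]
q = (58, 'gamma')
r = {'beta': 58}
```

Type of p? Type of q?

p is assigned a list literal (square brackets); q is assigned a tuple (parenthesized, comma-separated values)

list, tuple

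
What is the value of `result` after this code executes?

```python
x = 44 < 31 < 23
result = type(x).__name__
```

x is bool; result = 'bool'

'bool'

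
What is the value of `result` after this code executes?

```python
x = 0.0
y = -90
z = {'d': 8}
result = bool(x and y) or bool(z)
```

x = 0.0; y = -90; z = {'d': 8}; result = True

True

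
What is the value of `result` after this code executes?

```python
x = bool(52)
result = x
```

x = True; result = True

True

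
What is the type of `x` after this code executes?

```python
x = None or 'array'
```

'or' with None returns the other truthy value (str)

str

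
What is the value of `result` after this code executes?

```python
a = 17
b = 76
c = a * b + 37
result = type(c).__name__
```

a is int; b is int; c is int; result = 'int'

'int'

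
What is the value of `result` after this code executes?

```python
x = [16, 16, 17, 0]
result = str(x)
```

x = [16, 16, 17, 0]; result = '[16, 16, 17, 0]'

'[16, 16, 17, 0]'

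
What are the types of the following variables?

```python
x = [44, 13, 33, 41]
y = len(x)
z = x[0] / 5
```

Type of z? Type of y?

int / int = float; len() returns int

float, int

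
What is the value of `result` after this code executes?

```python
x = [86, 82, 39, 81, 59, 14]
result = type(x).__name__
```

x is list; result = 'list'

'list'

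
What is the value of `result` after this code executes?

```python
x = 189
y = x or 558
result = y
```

x = 189; y = 189; result = 189

189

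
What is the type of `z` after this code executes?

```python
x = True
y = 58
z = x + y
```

bool + int = int (bool is subclass of int)

int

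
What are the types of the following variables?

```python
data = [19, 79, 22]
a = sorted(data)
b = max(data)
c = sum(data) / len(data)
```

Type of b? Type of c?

max of ints returns int; int / int = float

int, float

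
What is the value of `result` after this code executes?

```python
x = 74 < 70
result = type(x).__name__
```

x is bool; result = 'bool'

'bool'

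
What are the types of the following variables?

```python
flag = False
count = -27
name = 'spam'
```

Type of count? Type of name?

count is assigned a bare integer (no decimal point), so it is an int; name is assigned a quoted string literal, so it is a str

int, str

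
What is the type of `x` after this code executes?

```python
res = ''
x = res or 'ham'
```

'or' returns first truthy value (str)

str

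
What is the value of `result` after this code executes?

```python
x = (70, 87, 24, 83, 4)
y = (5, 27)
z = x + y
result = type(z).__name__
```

x is tuple; y is tuple; z is tuple; result = 'tuple'

'tuple'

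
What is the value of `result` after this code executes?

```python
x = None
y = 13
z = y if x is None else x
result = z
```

x = None; y = 13; z = 13; result = 13

13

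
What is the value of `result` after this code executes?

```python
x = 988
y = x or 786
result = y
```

x = 988; y = 988; result = 988

988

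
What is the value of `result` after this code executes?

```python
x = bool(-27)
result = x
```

x = True; result = True

True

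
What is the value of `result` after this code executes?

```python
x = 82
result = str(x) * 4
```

x = 82; result = '82828282'

'82828282'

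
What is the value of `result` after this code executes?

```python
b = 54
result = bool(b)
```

b = 54; result = True

True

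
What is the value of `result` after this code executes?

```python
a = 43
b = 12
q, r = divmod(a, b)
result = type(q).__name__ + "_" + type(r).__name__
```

a is int; b is int; q is int; r is int; result = 'int_int'

'int_int'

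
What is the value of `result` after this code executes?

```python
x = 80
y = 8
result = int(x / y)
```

x = 80; y = 8; result = 10

10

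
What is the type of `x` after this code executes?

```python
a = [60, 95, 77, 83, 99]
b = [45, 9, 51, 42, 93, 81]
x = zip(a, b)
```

zip() returns a zip object

zip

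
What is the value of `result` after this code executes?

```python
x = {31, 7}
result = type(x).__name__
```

x is set; result = 'set'

'set'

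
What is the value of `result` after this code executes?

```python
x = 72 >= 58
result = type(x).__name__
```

x is bool; result = 'bool'

'bool'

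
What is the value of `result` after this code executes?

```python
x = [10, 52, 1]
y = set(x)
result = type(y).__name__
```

x is list; y is set; result = 'set'

'set'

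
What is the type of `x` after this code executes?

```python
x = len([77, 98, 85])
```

len() always returns int

int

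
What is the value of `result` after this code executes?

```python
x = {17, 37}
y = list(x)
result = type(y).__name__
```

x is set; y is list; result = 'list'

'list'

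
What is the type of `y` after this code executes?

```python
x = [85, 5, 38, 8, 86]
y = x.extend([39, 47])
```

list.extend() returns None

NoneType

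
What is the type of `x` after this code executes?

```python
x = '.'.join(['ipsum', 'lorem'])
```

str.join() returns str

str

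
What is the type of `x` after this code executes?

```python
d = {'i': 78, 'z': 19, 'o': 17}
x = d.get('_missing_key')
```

dict.get() returns None when key not found

NoneType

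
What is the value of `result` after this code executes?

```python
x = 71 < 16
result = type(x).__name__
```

x is bool; result = 'bool'

'bool'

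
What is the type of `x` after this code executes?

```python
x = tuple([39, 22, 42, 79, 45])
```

tuple() constructor returns tuple

tuple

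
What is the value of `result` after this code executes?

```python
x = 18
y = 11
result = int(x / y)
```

x = 18; y = 11; result = 1

1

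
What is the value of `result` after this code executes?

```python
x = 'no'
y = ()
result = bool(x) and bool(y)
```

x = 'no'; y = (); result = False

False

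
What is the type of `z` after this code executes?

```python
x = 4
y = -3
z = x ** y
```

int ** negative = float

float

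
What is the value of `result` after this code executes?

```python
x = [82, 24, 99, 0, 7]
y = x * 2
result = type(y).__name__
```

x is list; y is list; result = 'list'

'list'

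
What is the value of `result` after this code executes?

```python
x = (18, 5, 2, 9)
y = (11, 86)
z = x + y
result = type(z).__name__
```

x is tuple; y is tuple; z is tuple; result = 'tuple'

'tuple'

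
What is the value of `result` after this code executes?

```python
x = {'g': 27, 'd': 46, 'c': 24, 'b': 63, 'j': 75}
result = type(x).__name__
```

x is dict; result = 'dict'

'dict'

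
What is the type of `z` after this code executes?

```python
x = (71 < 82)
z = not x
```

'not' returns bool

bool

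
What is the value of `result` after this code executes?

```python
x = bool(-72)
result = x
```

x = True; result = True

True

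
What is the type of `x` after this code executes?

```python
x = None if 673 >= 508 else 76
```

673 >= 508 is True, so the if branch is taken

NoneType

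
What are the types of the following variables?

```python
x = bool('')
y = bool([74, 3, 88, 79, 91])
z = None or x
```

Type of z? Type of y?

None or bool returns the bool; bool() returns bool

bool, bool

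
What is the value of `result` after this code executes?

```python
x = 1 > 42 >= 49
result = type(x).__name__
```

x is bool; result = 'bool'

'bool'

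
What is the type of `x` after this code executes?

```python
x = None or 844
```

'or' with None returns the other truthy value

int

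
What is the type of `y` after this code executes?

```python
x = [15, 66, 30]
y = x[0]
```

Indexing list[int] returns int

int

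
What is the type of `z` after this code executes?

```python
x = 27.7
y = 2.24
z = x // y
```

float // float = float

float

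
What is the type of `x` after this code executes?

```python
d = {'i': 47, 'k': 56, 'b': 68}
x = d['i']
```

Accessing dict[str, int] with str key returns int

int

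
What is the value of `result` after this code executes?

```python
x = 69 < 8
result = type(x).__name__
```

x is bool; result = 'bool'

'bool'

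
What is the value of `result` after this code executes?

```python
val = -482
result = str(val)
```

val = -482; result = '-482'

'-482'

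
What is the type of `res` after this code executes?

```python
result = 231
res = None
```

None has type NoneType

NoneType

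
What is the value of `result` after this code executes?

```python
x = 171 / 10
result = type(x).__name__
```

x is float; result = 'float'

'float'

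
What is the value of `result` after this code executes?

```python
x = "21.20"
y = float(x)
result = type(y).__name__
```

x is str; y is float; result = 'float'

'float'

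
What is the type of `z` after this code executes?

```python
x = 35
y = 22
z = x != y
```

Comparison returns bool

bool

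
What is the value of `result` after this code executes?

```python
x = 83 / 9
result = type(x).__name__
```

x is float; result = 'float'

'float'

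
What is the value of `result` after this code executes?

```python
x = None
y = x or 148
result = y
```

x = None; y = 148; result = 148

148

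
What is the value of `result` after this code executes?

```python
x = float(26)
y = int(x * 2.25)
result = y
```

x = 26.0; y = 58; result = 58

58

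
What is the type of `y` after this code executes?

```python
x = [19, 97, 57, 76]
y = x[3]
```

Indexing list[int] returns int

int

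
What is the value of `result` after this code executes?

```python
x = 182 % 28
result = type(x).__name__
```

x is int; result = 'int'

'int'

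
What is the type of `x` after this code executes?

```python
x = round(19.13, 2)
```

round() with decimal places returns float

float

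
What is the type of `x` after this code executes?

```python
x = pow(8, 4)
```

pow(int, int) returns int

int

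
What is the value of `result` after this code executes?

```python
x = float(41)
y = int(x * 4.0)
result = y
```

x = 41.0; y = 164; result = 164

164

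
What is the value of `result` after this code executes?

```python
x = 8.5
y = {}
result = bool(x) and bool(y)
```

x = 8.5; y = {}; result = False

False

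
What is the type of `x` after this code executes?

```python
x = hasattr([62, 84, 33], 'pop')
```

hasattr() returns bool

bool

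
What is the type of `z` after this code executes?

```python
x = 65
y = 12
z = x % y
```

int % int = int

int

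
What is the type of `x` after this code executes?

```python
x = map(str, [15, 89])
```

map() returns a map object

map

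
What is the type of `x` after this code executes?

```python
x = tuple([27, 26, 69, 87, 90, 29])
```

tuple() constructor returns tuple

tuple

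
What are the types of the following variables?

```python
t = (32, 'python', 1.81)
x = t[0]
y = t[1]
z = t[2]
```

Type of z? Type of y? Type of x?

tuple[2] is float; tuple[1] is str; tuple[0] is int

float, str, int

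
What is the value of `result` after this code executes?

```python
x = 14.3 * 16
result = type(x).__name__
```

x is float; result = 'float'

'float'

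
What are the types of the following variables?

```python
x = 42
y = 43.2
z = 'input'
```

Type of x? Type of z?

x is assigned a bare integer (no decimal point), so it is an int; z is assigned a quoted string literal, so it is a str

int, str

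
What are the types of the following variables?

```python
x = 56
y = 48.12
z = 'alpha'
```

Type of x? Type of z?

x is assigned a bare integer (no decimal point), so it is an int; z is assigned a quoted string literal, so it is a str

int, str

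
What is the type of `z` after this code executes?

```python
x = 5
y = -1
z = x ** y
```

int ** negative = float

float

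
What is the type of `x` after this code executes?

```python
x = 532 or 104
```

'or' returns first truthy value (int)

int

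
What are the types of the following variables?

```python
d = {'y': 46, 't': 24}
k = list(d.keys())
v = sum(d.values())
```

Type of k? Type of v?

list() converts to list; sum of ints is int

list, int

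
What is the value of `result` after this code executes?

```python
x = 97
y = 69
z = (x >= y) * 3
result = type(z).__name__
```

x is int; y is int; z is int; result = 'int'

'int'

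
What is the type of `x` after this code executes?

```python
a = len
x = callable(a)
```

callable() returns bool

bool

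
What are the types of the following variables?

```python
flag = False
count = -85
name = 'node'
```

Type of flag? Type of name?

flag is assigned the constant False, which has type bool; name is assigned a quoted string literal, so it is a str

bool, str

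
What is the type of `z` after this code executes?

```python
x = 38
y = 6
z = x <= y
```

Comparison returns bool

bool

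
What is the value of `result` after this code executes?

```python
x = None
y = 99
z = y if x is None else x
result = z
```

x = None; y = 99; z = 99; result = 99

99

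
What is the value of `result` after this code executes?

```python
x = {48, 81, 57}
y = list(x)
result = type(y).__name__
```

x is set; y is list; result = 'list'

'list'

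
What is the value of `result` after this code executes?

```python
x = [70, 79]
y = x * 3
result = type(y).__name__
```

x is list; y is list; result = 'list'

'list'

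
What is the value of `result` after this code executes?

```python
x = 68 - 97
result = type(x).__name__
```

x is int; result = 'int'

'int'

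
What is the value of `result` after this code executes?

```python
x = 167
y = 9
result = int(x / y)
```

x = 167; y = 9; result = 18

18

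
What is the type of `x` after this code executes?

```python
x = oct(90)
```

oct() returns str representation

str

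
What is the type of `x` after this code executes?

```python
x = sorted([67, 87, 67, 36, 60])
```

sorted() always returns list

list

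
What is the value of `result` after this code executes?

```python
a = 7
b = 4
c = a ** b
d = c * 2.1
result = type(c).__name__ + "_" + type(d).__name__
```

a is int; b is int; c is int; d is float; result = 'int_float'

'int_float'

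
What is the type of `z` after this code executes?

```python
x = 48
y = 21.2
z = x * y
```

int * float = float

float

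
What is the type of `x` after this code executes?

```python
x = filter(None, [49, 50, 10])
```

filter() returns a filter object

filter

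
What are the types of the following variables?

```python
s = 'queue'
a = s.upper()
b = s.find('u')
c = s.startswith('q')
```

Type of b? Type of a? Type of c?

find() returns int; upper() returns str; startswith() returns bool

int, str, bool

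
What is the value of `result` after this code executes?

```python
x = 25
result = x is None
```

x = 25; result = False

False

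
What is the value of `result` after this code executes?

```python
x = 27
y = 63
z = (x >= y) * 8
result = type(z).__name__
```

x is int; y is int; z is int; result = 'int'

'int'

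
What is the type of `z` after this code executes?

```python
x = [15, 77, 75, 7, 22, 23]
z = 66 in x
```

'in' operator returns bool

bool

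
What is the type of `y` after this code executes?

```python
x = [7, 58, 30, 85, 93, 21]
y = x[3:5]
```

Slicing a list returns a list

list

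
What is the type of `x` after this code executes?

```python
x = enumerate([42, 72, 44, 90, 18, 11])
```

enumerate() returns an enumerate object

enumerate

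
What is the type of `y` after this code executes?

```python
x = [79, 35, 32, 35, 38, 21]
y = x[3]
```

Indexing list[int] returns int

int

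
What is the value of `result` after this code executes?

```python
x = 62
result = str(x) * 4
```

x = 62; result = '62626262'

'62626262'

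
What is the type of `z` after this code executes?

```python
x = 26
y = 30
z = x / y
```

int / int = float

float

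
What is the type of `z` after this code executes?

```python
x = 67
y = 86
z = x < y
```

Comparison returns bool

bool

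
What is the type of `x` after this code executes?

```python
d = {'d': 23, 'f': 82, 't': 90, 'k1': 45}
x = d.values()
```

.values() returns dict_values view

dict_values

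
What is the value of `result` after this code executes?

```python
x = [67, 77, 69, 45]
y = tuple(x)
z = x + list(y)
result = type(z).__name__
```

x is list; y is tuple; z is list; result = 'list'

'list'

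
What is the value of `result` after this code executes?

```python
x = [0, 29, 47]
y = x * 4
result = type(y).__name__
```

x is list; y is list; result = 'list'

'list'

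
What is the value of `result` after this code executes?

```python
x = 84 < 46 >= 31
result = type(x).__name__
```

x is bool; result = 'bool'

'bool'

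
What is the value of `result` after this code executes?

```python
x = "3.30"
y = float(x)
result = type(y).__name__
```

x is str; y is float; result = 'float'

'float'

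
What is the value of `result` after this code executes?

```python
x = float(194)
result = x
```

x = 194.0; result = 194.0

194.0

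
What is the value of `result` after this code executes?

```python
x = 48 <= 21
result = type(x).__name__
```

x is bool; result = 'bool'

'bool'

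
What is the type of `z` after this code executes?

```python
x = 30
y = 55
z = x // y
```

int // int = int

int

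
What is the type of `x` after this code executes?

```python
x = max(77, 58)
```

max() of ints returns int

int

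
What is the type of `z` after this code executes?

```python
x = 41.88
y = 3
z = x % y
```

float % int = float

float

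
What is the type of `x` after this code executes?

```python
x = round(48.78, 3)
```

round() with decimal places returns float

float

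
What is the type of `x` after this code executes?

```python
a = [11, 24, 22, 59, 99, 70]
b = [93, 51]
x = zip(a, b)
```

zip() returns a zip object

zip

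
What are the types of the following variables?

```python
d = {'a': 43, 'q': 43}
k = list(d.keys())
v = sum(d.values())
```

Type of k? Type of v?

list() converts to list; sum of ints is int

list, int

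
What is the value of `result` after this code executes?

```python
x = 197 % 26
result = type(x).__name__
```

x is int; result = 'int'

'int'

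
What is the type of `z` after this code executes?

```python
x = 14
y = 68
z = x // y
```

int // int = int

int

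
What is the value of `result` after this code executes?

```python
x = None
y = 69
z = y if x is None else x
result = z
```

x = None; y = 69; z = 69; result = 69

69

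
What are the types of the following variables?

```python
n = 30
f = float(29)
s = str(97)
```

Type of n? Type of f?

n is assigned a bare integer (no decimal point), so it is an int; f is assigned the result of calling float(), which returns a float

int, float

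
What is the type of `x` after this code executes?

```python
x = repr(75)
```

repr() returns str

str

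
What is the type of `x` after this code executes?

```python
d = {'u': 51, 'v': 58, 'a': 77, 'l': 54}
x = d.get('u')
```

dict.get() returns value type when found

int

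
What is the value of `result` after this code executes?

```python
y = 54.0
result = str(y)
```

y = 54.0; result = '54.0'

'54.0'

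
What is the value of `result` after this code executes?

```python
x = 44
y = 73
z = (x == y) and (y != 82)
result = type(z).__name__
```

x is int; y is int; z is bool; result = 'bool'

'bool'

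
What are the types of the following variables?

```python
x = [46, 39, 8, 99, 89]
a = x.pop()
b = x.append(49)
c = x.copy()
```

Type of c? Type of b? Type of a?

copy() returns list; append() returns None; pop() returns element

list, NoneType, int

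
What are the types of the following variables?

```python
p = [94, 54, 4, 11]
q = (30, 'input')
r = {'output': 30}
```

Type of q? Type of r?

q is assigned a tuple (parenthesized, comma-separated values); r is assigned a dict literal ({key: value})

tuple, dict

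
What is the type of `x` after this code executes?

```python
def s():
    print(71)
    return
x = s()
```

Bare return returns None

NoneType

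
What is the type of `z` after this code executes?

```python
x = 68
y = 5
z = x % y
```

int % int = int

int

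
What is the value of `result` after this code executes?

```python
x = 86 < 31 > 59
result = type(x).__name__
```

x is bool; result = 'bool'

'bool'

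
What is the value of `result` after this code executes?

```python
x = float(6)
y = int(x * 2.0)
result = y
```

x = 6.0; y = 12; result = 12

12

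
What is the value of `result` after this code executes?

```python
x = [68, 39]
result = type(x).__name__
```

x is list; result = 'list'

'list'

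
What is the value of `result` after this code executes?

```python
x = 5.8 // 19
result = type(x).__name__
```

x is float; result = 'float'

'float'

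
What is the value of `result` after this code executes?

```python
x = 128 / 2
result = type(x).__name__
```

x is float; result = 'float'

'float'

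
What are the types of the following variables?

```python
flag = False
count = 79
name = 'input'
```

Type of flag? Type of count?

flag is assigned the constant False, which has type bool; count is assigned a bare integer (no decimal point), so it is an int

bool, int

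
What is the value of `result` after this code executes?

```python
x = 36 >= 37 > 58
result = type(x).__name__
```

x is bool; result = 'bool'

'bool'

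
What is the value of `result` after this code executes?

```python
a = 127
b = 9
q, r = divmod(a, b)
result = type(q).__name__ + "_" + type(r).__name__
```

a is int; b is int; q is int; r is int; result = 'int_int'

'int_int'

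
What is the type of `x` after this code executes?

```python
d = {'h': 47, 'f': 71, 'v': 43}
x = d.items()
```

dict.items() returns dict_items view

dict_items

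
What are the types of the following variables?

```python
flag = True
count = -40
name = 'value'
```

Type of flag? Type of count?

flag is assigned the constant True, which has type bool; count is assigned a bare integer (no decimal point), so it is an int

bool, int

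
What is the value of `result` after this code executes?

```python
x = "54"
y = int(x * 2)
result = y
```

x = '54'; y = 5454; result = 5454

5454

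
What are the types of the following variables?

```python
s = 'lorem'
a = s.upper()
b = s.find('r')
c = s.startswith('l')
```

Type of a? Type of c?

upper() returns str; startswith() returns bool

str, bool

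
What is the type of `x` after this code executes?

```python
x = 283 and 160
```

'and' with truthy values returns last operand (int)

int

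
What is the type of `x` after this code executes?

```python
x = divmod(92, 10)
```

divmod() returns tuple of (quotient, remainder)

tuple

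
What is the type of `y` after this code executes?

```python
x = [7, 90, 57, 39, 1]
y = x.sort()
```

list.sort() returns None (mutates in place)

NoneType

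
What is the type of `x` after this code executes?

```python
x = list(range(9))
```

list(range()) returns list

list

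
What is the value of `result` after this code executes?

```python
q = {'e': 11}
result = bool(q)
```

q = {'e': 11}; result = True

True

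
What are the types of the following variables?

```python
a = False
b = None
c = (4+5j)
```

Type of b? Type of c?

b is assigned None, whose type is NoneType; c is assigned (4+5j), an int plus an imaginary literal (j suffix), which evaluates to complex

NoneType, complex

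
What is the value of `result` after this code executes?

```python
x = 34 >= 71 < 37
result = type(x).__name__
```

x is bool; result = 'bool'

'bool'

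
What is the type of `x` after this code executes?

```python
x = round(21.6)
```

round() with no decimal places returns int

int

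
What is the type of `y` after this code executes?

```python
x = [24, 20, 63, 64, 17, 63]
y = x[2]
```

Indexing list[int] returns int

int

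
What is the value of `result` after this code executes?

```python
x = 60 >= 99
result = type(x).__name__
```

x is bool; result = 'bool'

'bool'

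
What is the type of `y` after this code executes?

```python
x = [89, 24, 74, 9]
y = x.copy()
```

list.copy() returns list

list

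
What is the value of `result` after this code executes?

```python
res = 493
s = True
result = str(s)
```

res = 493; s = True; result = 'True'

'True'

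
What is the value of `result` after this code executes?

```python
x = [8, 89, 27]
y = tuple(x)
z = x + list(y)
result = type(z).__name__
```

x is list; y is tuple; z is list; result = 'list'

'list'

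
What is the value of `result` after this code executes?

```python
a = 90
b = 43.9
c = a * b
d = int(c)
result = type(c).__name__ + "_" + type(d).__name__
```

a is int; b is float; c is float; d is int; result = 'float_int'

'float_int'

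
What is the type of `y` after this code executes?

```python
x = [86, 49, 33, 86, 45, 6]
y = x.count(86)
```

list.count() returns int

int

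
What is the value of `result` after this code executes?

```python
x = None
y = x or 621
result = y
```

x = None; y = 621; result = 621

621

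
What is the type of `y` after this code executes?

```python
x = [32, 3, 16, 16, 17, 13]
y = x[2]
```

Indexing list[int] returns int

int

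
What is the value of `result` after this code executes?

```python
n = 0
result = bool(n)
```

n = 0; result = False

False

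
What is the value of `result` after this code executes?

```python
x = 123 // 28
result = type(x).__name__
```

x is int; result = 'int'

'int'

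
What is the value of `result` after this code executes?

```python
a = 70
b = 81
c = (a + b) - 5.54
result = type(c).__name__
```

a is int; b is int; c is float; result = 'float'

'float'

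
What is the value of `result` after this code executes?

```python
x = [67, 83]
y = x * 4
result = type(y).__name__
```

x is list; y is list; result = 'list'

'list'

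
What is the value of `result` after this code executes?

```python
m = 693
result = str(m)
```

m = 693; result = '693'

'693'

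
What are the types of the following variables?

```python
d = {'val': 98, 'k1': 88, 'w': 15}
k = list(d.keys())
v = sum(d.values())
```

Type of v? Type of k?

sum of ints is int; list() converts to list

int, list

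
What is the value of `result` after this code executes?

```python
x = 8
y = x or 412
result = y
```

x = 8; y = 8; result = 8

8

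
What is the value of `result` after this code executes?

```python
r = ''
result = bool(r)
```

r = ''; result = False

False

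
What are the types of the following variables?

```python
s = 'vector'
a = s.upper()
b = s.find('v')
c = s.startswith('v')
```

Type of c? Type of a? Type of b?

startswith() returns bool; upper() returns str; find() returns int

bool, str, int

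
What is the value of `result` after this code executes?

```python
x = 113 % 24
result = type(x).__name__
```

x is int; result = 'int'

'int'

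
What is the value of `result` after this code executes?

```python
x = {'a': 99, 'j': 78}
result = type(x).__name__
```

x is dict; result = 'dict'

'dict'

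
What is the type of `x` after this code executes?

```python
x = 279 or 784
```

'or' returns first truthy value (int)

int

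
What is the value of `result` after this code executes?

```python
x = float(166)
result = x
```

x = 166.0; result = 166.0

166.0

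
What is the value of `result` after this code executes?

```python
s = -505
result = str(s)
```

s = -505; result = '-505'

'-505'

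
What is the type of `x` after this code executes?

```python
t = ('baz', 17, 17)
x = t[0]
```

Index 0 of tuple is a str literal

str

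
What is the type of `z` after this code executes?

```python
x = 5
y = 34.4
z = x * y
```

int * float = float

float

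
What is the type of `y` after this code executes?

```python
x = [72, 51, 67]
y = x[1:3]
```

Slicing a list returns a list

list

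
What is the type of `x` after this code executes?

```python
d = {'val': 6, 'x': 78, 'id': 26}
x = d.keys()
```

.keys() returns dict_keys view

dict_keys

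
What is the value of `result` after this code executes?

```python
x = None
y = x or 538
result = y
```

x = None; y = 538; result = 538

538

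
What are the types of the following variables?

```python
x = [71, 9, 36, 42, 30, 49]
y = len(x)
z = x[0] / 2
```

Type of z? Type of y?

int / int = float; len() returns int

float, int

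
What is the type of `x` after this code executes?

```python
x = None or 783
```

'or' with None returns the other truthy value

int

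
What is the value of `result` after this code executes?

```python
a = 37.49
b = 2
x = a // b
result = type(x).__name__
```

a is float; b is int; x is float; result = 'float'

'float'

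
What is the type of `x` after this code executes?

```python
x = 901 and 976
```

'and' with truthy values returns last operand (int)

int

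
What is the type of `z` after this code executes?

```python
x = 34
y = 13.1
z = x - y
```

int - float = float

float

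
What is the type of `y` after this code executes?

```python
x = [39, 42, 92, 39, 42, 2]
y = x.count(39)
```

list.count() returns int

int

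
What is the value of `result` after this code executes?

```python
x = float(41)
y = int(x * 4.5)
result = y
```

x = 41.0; y = 184; result = 184

184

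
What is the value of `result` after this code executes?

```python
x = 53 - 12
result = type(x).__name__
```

x is int; result = 'int'

'int'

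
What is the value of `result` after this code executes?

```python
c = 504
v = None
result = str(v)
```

c = 504; v = None; result = 'None'

'None'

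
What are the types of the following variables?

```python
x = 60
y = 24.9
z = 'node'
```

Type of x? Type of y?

x is assigned a bare integer (no decimal point), so it is an int; y is assigned a number with a decimal point, so it is a float

int, float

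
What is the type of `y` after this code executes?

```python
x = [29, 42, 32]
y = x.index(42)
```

list.index() returns int

int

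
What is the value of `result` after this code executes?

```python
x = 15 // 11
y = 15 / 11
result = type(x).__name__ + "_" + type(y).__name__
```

x is int; y is float; result = 'int_float'

'int_float'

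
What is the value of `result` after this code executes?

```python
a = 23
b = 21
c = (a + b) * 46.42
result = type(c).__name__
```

a is int; b is int; c is float; result = 'float'

'float'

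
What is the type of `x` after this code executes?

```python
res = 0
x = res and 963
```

'and' returns first falsy value (0 is int)

int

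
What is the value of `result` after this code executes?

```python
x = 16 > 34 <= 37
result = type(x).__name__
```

x is bool; result = 'bool'

'bool'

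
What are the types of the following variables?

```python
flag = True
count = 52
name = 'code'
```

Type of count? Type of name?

count is assigned a bare integer (no decimal point), so it is an int; name is assigned a quoted string literal, so it is a str

int, str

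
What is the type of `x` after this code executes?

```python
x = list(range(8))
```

list(range()) returns list

list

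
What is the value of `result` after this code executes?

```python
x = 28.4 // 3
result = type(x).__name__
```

x is float; result = 'float'

'float'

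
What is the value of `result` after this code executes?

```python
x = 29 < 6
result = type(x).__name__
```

x is bool; result = 'bool'

'bool'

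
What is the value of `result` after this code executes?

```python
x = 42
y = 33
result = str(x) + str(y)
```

x = 42; y = 33; result = '4233'

'4233'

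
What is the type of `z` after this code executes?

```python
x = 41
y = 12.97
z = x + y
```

int + float = float

float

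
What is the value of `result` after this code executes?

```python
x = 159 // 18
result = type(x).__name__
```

x is int; result = 'int'

'int'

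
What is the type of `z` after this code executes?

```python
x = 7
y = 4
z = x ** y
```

positive int ** positive int = int

int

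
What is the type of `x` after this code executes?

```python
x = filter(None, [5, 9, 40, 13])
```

filter() returns a filter object

filter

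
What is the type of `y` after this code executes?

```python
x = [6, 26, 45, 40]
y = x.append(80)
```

list.append() returns None (mutates in place)

NoneType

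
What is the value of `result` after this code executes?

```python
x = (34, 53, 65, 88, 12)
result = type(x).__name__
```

x is tuple; result = 'tuple'

'tuple'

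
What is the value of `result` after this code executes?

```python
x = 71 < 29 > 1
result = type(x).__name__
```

x is bool; result = 'bool'

'bool'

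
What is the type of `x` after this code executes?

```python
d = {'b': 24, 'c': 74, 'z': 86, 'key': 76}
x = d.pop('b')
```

dict.pop() returns the value

int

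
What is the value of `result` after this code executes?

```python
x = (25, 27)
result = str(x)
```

x = (25, 27); result = '(25, 27)'

'(25, 27)'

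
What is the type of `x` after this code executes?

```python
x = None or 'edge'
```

'or' with None returns the other truthy value (str)

str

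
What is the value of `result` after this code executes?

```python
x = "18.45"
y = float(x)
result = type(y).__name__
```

x is str; y is float; result = 'float'

'float'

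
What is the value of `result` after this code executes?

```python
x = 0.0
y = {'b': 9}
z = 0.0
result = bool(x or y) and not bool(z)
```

x = 0.0; y = {'b': 9}; z = 0.0; result = True

True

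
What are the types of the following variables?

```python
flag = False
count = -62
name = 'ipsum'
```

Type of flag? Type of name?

flag is assigned the constant False, which has type bool; name is assigned a quoted string literal, so it is a str

bool, str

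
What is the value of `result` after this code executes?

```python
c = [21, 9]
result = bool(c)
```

c = [21, 9]; result = True

True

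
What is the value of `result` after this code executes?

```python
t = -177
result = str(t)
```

t = -177; result = '-177'

'-177'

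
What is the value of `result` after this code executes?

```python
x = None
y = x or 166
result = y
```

x = None; y = 166; result = 166

166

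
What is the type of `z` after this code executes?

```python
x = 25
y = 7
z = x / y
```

int / int = float

float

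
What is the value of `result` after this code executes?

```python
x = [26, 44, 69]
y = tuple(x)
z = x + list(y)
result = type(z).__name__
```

x is list; y is tuple; z is list; result = 'list'

'list'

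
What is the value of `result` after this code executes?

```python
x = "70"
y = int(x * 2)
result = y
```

x = '70'; y = 7070; result = 7070

7070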